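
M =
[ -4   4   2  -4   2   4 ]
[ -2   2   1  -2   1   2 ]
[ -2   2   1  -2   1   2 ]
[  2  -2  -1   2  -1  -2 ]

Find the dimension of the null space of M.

Row reduce to echelon form.
R2 ← R2 − (1/2)·R1: [0, 0, 0, 0, 0, 0]
R3 ← R3 − (1/2)·R1: [0, 0, 0, 0, 0, 0]
R4 ← R4 + (1/2)·R1: [0, 0, 0, 0, 0, 0]
1 nonzero row, so rank(M) = 1.
M has 6 columns; by rank–nullity, nullity = 6 − 1 = 5.

5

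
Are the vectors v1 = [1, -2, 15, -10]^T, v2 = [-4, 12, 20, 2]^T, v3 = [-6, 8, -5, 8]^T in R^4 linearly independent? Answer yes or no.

Form the matrix with these vectors as rows and row reduce.
R2 ← R2 + (4)·R1: [0, 4, 80, -38]
R3 ← R3 + (6)·R1: [0, -4, 85, -52]
R3 ← R3 + R2: [0, 0, 165, -90]
3 nonzero rows, so the 3 vectors span a space of dimension 3.
Since 3 = 3, the vectors are linearly independent.

yes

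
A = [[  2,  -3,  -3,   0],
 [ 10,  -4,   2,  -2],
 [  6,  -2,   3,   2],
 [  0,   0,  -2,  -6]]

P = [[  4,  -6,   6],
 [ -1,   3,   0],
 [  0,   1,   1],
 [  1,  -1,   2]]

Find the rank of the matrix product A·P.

First compute AP:
[[ 11, -24,   9],
 [ 42, -68,  58],
 [ 28, -41,  43],
 [ -6,   4, -14]]
Now row reduce the product.
R2 ← R2 − (42/11)·R1: [0, 260/11, 260/11]
R3 ← R3 − (28/11)·R1: [0, 221/11, 221/11]
R4 ← R4 + (6/11)·R1: [0, -100/11, -100/11]
R3 ← R3 − (17/20)·R2: [0, 0, 0]
R4 ← R4 + (5/13)·R2: [0, 0, 0]
2 nonzero rows, so rank(AP) = 2.

2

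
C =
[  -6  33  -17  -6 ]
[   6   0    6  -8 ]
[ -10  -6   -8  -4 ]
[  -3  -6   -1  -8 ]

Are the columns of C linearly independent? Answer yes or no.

no

Row reduce C to echelon form.
R2 ← R2 + R1: [0, 33, -11, -14]
R3 ← R3 − (5/3)·R1: [0, -61, 61/3, 6]
R4 ← R4 − (1/2)·R1: [0, -45/2, 15/2, -5]
R3 ← R3 + (61/33)·R2: [0, 0, 0, -656/33]
R4 ← R4 + (15/22)·R2: [0, 0, 0, -160/11]
R4 ← R4 − (30/41)·R3: [0, 0, 0, 0]
3 pivots among 4 columns.
Only 3 < 4 pivot columns, so the columns are linearly dependent.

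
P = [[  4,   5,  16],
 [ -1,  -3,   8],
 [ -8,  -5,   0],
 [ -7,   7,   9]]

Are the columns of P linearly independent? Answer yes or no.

yes

Row reduce P to echelon form.
R2 ← R2 + (1/4)·R1: [0, -7/4, 12]
R3 ← R3 + (2)·R1: [0, 5, 32]
R4 ← R4 + (7/4)·R1: [0, 63/4, 37]
R3 ← R3 + (20/7)·R2: [0, 0, 464/7]
R4 ← R4 + (9)·R2: [0, 0, 145]
R4 ← R4 − (35/16)·R3: [0, 0, 0]
3 pivots among 3 columns.
Every column is a pivot column, so the columns are linearly independent.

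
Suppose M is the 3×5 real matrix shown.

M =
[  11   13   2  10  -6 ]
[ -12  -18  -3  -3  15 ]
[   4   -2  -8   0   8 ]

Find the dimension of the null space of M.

Row reduce to echelon form.
R2 ← R2 + (12/11)·R1: [0, -42/11, -9/11, 87/11, 93/11]
R3 ← R3 − (4/11)·R1: [0, -74/11, -96/11, -40/11, 112/11]
R3 ← R3 − (37/21)·R2: [0, 0, -51/7, -123/7, -33/7]
3 nonzero rows, so rank(M) = 3.
M has 5 columns; by rank–nullity, nullity = 5 − 3 = 2.

2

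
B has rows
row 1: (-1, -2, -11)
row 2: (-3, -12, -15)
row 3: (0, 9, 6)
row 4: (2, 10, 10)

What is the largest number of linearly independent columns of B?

3

Row reduce to echelon form.
R2 ← R2 − (3)·R1: [0, -6, 18]
R4 ← R4 + (2)·R1: [0, 6, -12]
R3 ← R3 + (3/2)·R2: [0, 0, 33]
R4 ← R4 + R2: [0, 0, 6]
R4 ← R4 − (2/11)·R3: [0, 0, 0]
Echelon form has 3 nonzero rows, so rank(B) = 3.
The rank gives the maximum number of linearly independent columns: 3.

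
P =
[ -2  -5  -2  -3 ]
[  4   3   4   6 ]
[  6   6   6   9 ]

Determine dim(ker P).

2

Row reduce to echelon form.
R2 ← R2 + (2)·R1: [0, -7, 0, 0]
R3 ← R3 + (3)·R1: [0, -9, 0, 0]
R3 ← R3 − (9/7)·R2: [0, 0, 0, 0]
2 nonzero rows, so rank(P) = 2.
P has 4 columns; by rank–nullity, nullity = 4 − 2 = 2.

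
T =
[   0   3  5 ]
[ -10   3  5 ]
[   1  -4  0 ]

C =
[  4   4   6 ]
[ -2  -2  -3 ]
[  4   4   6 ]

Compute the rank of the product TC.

1

First compute TC:
[[ 14,  14,  21],
 [-26, -26, -39],
 [ 12,  12,  18]]
Now row reduce the product.
R2 ← R2 + (13/7)·R1: [0, 0, 0]
R3 ← R3 − (6/7)·R1: [0, 0, 0]
1 nonzero row, so rank(TC) = 1.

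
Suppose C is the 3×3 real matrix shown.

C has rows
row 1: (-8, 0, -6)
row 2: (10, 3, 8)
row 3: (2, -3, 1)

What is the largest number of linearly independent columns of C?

2

Row reduce to echelon form.
R2 ← R2 + (5/4)·R1: [0, 3, 1/2]
R3 ← R3 + (1/4)·R1: [0, -3, -1/2]
R3 ← R3 + R2: [0, 0, 0]
Echelon form has 2 nonzero rows, so rank(C) = 2.
The rank gives the maximum number of linearly independent columns: 2.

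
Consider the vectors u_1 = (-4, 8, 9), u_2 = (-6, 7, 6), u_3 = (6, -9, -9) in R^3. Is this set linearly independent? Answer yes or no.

Form the matrix with these vectors as rows and row reduce.
R2 ← R2 − (3/2)·R1: [0, -5, -15/2]
R3 ← R3 + (3/2)·R1: [0, 3, 9/2]
R3 ← R3 + (3/5)·R2: [0, 0, 0]
2 nonzero rows, so the 3 vectors span a space of dimension 2.
Since 2 < 3, the vectors are linearly dependent.

no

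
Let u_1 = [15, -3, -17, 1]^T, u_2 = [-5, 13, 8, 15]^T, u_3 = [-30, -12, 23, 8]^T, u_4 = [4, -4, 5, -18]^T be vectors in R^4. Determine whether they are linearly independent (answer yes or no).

Form the matrix with these vectors as rows and row reduce.
R2 ← R2 + (1/3)·R1: [0, 12, 7/3, 46/3]
R3 ← R3 + (2)·R1: [0, -18, -11, 10]
R4 ← R4 − (4/15)·R1: [0, -16/5, 143/15, -274/15]
R3 ← R3 + (3/2)·R2: [0, 0, -15/2, 33]
R4 ← R4 + (4/15)·R2: [0, 0, 457/45, -638/45]
R4 ← R4 + (914/675)·R3: [0, 0, 0, 2288/75]
4 nonzero rows, so the 4 vectors span a space of dimension 4.
Since 4 = 4, the vectors are linearly independent.

yes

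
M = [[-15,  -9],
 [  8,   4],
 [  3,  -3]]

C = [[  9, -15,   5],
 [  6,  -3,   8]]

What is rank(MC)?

2

First compute MC:
[[-189, 252, -147],
 [ 96, -132,  72],
 [  9, -36,  -9]]
Now row reduce the product.
R2 ← R2 + (32/63)·R1: [0, -4, -8/3]
R3 ← R3 + (1/21)·R1: [0, -24, -16]
R3 ← R3 − (6)·R2: [0, 0, 0]
2 nonzero rows, so rank(MC) = 2.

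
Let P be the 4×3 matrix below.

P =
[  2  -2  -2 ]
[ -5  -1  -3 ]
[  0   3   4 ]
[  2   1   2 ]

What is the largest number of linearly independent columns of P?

Row reduce to echelon form.
R2 ← R2 + (5/2)·R1: [0, -6, -8]
R4 ← R4 − R1: [0, 3, 4]
R3 ← R3 + (1/2)·R2: [0, 0, 0]
R4 ← R4 + (1/2)·R2: [0, 0, 0]
Echelon form has 2 nonzero rows, so rank(P) = 2.
The rank gives the maximum number of linearly independent columns: 2.

2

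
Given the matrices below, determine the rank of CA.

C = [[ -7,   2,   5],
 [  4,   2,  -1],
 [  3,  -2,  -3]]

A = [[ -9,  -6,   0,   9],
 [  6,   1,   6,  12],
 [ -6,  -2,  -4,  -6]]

First compute CA:
[[ 45,  34,  -8, -69],
 [-18, -20,  16,  66],
 [-21, -14,   0,  21]]
Now row reduce the product.
R2 ← R2 + (2/5)·R1: [0, -32/5, 64/5, 192/5]
R3 ← R3 + (7/15)·R1: [0, 28/15, -56/15, -56/5]
R3 ← R3 + (7/24)·R2: [0, 0, 0, 0]
2 nonzero rows, so rank(CA) = 2.

2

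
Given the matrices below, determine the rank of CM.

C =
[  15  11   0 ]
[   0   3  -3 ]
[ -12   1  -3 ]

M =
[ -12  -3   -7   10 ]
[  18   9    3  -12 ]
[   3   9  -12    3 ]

First compute CM:
[[ 18,  54, -72,  18],
 [ 45,   0,  45, -45],
 [153,  18, 123, -141]]
Now row reduce the product.
R2 ← R2 − (5/2)·R1: [0, -135, 225, -90]
R3 ← R3 − (17/2)·R1: [0, -441, 735, -294]
R3 ← R3 − (49/15)·R2: [0, 0, 0, 0]
2 nonzero rows, so rank(CM) = 2.

2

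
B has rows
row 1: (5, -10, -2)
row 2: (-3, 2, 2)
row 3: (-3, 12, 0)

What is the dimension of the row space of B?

2

Row reduce to echelon form.
R2 ← R2 + (3/5)·R1: [0, -4, 4/5]
R3 ← R3 + (3/5)·R1: [0, 6, -6/5]
R3 ← R3 + (3/2)·R2: [0, 0, 0]
Echelon form has 2 nonzero rows, so rank(B) = 2.
The row space has dimension equal to the rank: 2.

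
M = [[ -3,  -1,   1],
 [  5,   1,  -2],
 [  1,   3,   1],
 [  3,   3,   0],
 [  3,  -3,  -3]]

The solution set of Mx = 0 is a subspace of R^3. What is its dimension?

Row reduce to echelon form.
R2 ← R2 + (5/3)·R1: [0, -2/3, -1/3]
R3 ← R3 + (1/3)·R1: [0, 8/3, 4/3]
R4 ← R4 + R1: [0, 2, 1]
R5 ← R5 + R1: [0, -4, -2]
R3 ← R3 + (4)·R2: [0, 0, 0]
R4 ← R4 + (3)·R2: [0, 0, 0]
R5 ← R5 − (6)·R2: [0, 0, 0]
2 nonzero rows, so rank(M) = 2.
M has 3 columns; by rank–nullity, nullity = 3 − 2 = 1.

1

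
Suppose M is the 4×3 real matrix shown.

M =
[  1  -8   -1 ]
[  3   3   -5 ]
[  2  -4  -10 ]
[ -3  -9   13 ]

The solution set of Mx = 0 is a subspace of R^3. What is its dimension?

Row reduce to echelon form.
R2 ← R2 − (3)·R1: [0, 27, -2]
R3 ← R3 − (2)·R1: [0, 12, -8]
R4 ← R4 + (3)·R1: [0, -33, 10]
R3 ← R3 − (4/9)·R2: [0, 0, -64/9]
R4 ← R4 + (11/9)·R2: [0, 0, 68/9]
R4 ← R4 + (17/16)·R3: [0, 0, 0]
3 nonzero rows, so rank(M) = 3.
M has 3 columns; by rank–nullity, nullity = 3 − 3 = 0.

0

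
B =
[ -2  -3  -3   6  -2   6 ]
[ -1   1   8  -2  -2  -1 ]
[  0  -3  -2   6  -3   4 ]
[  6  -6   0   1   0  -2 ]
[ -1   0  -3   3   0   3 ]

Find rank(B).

Row reduce to echelon form.
R2 ← R2 − (1/2)·R1: [0, 5/2, 19/2, -5, -1, -4]
R4 ← R4 + (3)·R1: [0, -15, -9, 19, -6, 16]
R5 ← R5 − (1/2)·R1: [0, 3/2, -3/2, 0, 1, 0]
R3 ← R3 + (6/5)·R2: [0, 0, 47/5, 0, -21/5, -4/5]
R4 ← R4 + (6)·R2: [0, 0, 48, -11, -12, -8]
R5 ← R5 − (3/5)·R2: [0, 0, -36/5, 3, 8/5, 12/5]
R4 ← R4 − (240/47)·R3: [0, 0, 0, -11, 444/47, -184/47]
R5 ← R5 + (36/47)·R3: [0, 0, 0, 3, -76/47, 84/47]
R5 ← R5 + (3/11)·R4: [0, 0, 0, 0, 496/517, 372/517]
Echelon form has 5 nonzero rows, so rank(B) = 5.

5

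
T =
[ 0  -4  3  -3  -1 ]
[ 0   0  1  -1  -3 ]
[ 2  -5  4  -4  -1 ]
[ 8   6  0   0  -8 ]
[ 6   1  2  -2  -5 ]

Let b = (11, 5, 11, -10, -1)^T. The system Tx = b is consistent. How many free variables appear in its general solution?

2

Row reduce the augmented matrix [T | b].
Swap R1 ↔ R3
R4 ← R4 − (4)·R1: [0, 26, -16, 16, -4, -54]
R5 ← R5 − (3)·R1: [0, 16, -10, 10, -2, -34]
Swap R2 ↔ R3
R4 ← R4 + (13/2)·R2: [0, 0, 7/2, -7/2, -21/2, 35/2]
R5 ← R5 + (4)·R2: [0, 0, 2, -2, -6, 10]
R4 ← R4 − (7/2)·R3: [0, 0, 0, 0, 0, 0]
R5 ← R5 − (2)·R3: [0, 0, 0, 0, 0, 0]
The echelon form has 3 nonzero rows, and every pivot lies in the first 5 columns, so rank(T) = rank([T|b]) = 3.
The system is consistent.
Free variables = (unknowns) − (rank) = 5 − 3 = 2.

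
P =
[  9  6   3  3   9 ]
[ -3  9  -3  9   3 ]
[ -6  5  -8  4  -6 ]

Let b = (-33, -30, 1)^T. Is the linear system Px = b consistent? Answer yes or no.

yes

Row reduce the augmented matrix [P | b].
R2 ← R2 + (1/3)·R1: [0, 11, -2, 10, 6, -41]
R3 ← R3 + (2/3)·R1: [0, 9, -6, 6, 0, -21]
R3 ← R3 − (9/11)·R2: [0, 0, -48/11, -24/11, -54/11, 138/11]
The echelon form has 3 nonzero rows, and every pivot lies in the first 5 columns, so rank(P) = rank([P|b]) = 3.
The system is consistent.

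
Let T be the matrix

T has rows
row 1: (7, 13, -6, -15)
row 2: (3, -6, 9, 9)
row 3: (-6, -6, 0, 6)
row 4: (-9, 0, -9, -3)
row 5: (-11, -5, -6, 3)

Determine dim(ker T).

2

Row reduce to echelon form.
R2 ← R2 − (3/7)·R1: [0, -81/7, 81/7, 108/7]
R3 ← R3 + (6/7)·R1: [0, 36/7, -36/7, -48/7]
R4 ← R4 + (9/7)·R1: [0, 117/7, -117/7, -156/7]
R5 ← R5 + (11/7)·R1: [0, 108/7, -108/7, -144/7]
R3 ← R3 + (4/9)·R2: [0, 0, 0, 0]
R4 ← R4 + (13/9)·R2: [0, 0, 0, 0]
R5 ← R5 + (4/3)·R2: [0, 0, 0, 0]
2 nonzero rows, so rank(T) = 2.
T has 4 columns; by rank–nullity, nullity = 4 − 2 = 2.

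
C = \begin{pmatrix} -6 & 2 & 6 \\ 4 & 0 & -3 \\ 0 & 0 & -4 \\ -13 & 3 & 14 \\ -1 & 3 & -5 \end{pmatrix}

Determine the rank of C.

Row reduce to echelon form.
R2 ← R2 + (2/3)·R1: [0, 4/3, 1]
R4 ← R4 − (13/6)·R1: [0, -4/3, 1]
R5 ← R5 − (1/6)·R1: [0, 8/3, -6]
R4 ← R4 + R2: [0, 0, 2]
R5 ← R5 − (2)·R2: [0, 0, -8]
R4 ← R4 + (1/2)·R3: [0, 0, 0]
R5 ← R5 − (2)·R3: [0, 0, 0]
Echelon form has 3 nonzero rows, so rank(C) = 3.

3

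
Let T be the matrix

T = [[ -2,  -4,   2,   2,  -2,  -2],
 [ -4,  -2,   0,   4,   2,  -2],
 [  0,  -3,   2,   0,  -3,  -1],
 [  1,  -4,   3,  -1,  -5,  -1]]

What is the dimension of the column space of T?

Row reduce to echelon form.
R2 ← R2 − (2)·R1: [0, 6, -4, 0, 6, 2]
R4 ← R4 + (1/2)·R1: [0, -6, 4, 0, -6, -2]
R3 ← R3 + (1/2)·R2: [0, 0, 0, 0, 0, 0]
R4 ← R4 + R2: [0, 0, 0, 0, 0, 0]
Echelon form has 2 nonzero rows, so rank(T) = 2.
The column space has dimension equal to the rank: 2.

2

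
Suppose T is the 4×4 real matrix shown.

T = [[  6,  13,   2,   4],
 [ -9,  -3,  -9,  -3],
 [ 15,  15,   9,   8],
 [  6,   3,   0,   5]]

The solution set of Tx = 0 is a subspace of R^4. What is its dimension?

1

Row reduce to echelon form.
R2 ← R2 + (3/2)·R1: [0, 33/2, -6, 3]
R3 ← R3 − (5/2)·R1: [0, -35/2, 4, -2]
R4 ← R4 − R1: [0, -10, -2, 1]
R3 ← R3 + (35/33)·R2: [0, 0, -26/11, 13/11]
R4 ← R4 + (20/33)·R2: [0, 0, -62/11, 31/11]
R4 ← R4 − (31/13)·R3: [0, 0, 0, 0]
3 nonzero rows, so rank(T) = 3.
T has 4 columns; by rank–nullity, nullity = 4 − 3 = 1.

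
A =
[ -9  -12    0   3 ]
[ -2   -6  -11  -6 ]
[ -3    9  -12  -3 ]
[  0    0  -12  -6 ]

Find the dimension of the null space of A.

0

Row reduce to echelon form.
R2 ← R2 − (2/9)·R1: [0, -10/3, -11, -20/3]
R3 ← R3 − (1/3)·R1: [0, 13, -12, -4]
R3 ← R3 + (39/10)·R2: [0, 0, -549/10, -30]
R4 ← R4 − (40/183)·R3: [0, 0, 0, 34/61]
4 nonzero rows, so rank(A) = 4.
A has 4 columns; by rank–nullity, nullity = 4 − 4 = 0.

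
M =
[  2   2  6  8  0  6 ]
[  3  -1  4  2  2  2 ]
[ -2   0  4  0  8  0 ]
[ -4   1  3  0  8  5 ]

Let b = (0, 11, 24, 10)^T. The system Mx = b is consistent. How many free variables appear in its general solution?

2

Row reduce the augmented matrix [M | b].
R2 ← R2 − (3/2)·R1: [0, -4, -5, -10, 2, -7, 11]
R3 ← R3 + R1: [0, 2, 10, 8, 8, 6, 24]
R4 ← R4 + (2)·R1: [0, 5, 15, 16, 8, 17, 10]
R3 ← R3 + (1/2)·R2: [0, 0, 15/2, 3, 9, 5/2, 59/2]
R4 ← R4 + (5/4)·R2: [0, 0, 35/4, 7/2, 21/2, 33/4, 95/4]
R4 ← R4 − (7/6)·R3: [0, 0, 0, 0, 0, 16/3, -32/3]
The echelon form has 4 nonzero rows, and every pivot lies in the first 6 columns, so rank(M) = rank([M|b]) = 4.
The system is consistent.
Free variables = (unknowns) − (rank) = 6 − 4 = 2.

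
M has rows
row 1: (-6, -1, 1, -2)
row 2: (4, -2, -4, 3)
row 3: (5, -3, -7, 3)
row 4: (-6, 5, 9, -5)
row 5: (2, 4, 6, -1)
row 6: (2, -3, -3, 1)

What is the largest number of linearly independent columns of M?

Row reduce to echelon form.
R2 ← R2 + (2/3)·R1: [0, -8/3, -10/3, 5/3]
R3 ← R3 + (5/6)·R1: [0, -23/6, -37/6, 4/3]
R4 ← R4 − R1: [0, 6, 8, -3]
R5 ← R5 + (1/3)·R1: [0, 11/3, 19/3, -5/3]
R6 ← R6 + (1/3)·R1: [0, -10/3, -8/3, 1/3]
R3 ← R3 − (23/16)·R2: [0, 0, -11/8, -17/16]
R4 ← R4 + (9/4)·R2: [0, 0, 1/2, 3/4]
R5 ← R5 + (11/8)·R2: [0, 0, 7/4, 5/8]
R6 ← R6 − (5/4)·R2: [0, 0, 3/2, -7/4]
R4 ← R4 + (4/11)·R3: [0, 0, 0, 4/11]
R5 ← R5 + (14/11)·R3: [0, 0, 0, -8/11]
R6 ← R6 + (12/11)·R3: [0, 0, 0, -32/11]
R5 ← R5 + (2)·R4: [0, 0, 0, 0]
R6 ← R6 + (8)·R4: [0, 0, 0, 0]
Echelon form has 4 nonzero rows, so rank(M) = 4.
The rank gives the maximum number of linearly independent columns: 4.

4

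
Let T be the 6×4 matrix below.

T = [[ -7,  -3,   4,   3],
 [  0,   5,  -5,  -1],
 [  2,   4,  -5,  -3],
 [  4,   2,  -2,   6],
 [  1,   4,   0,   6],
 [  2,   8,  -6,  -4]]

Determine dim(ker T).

0

Row reduce to echelon form.
R3 ← R3 + (2/7)·R1: [0, 22/7, -27/7, -15/7]
R4 ← R4 + (4/7)·R1: [0, 2/7, 2/7, 54/7]
R5 ← R5 + (1/7)·R1: [0, 25/7, 4/7, 45/7]
R6 ← R6 + (2/7)·R1: [0, 50/7, -34/7, -22/7]
R3 ← R3 − (22/35)·R2: [0, 0, -5/7, -53/35]
R4 ← R4 − (2/35)·R2: [0, 0, 4/7, 272/35]
R5 ← R5 − (5/7)·R2: [0, 0, 29/7, 50/7]
R6 ← R6 − (10/7)·R2: [0, 0, 16/7, -12/7]
R4 ← R4 + (4/5)·R3: [0, 0, 0, 164/25]
R5 ← R5 + (29/5)·R3: [0, 0, 0, -41/25]
R6 ← R6 + (16/5)·R3: [0, 0, 0, -164/25]
R5 ← R5 + (1/4)·R4: [0, 0, 0, 0]
R6 ← R6 + R4: [0, 0, 0, 0]
4 nonzero rows, so rank(T) = 4.
T has 4 columns; by rank–nullity, nullity = 4 − 4 = 0.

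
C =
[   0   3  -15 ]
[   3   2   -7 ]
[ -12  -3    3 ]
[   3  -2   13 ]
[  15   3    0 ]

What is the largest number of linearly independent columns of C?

Row reduce to echelon form.
Swap R1 ↔ R2
R3 ← R3 + (4)·R1: [0, 5, -25]
R4 ← R4 − R1: [0, -4, 20]
R5 ← R5 − (5)·R1: [0, -7, 35]
R3 ← R3 − (5/3)·R2: [0, 0, 0]
R4 ← R4 + (4/3)·R2: [0, 0, 0]
R5 ← R5 + (7/3)·R2: [0, 0, 0]
Echelon form has 2 nonzero rows, so rank(C) = 2.
The rank gives the maximum number of linearly independent columns: 2.

2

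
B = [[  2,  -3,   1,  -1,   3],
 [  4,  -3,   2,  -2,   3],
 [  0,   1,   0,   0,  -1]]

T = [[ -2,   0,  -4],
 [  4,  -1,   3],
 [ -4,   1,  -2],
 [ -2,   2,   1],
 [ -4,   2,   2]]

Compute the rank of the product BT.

2

First compute BT:
[[-30,   8, -14],
 [-36,   7, -25],
 [  8,  -3,   1]]
Now row reduce the product.
R2 ← R2 − (6/5)·R1: [0, -13/5, -41/5]
R3 ← R3 + (4/15)·R1: [0, -13/15, -41/15]
R3 ← R3 − (1/3)·R2: [0, 0, 0]
2 nonzero rows, so rank(BT) = 2.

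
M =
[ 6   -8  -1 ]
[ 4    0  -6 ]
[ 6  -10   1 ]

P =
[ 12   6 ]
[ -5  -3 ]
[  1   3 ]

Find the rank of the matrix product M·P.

2

First compute MP:
[[111,  57],
 [ 42,   6],
 [123,  69]]
Now row reduce the product.
R2 ← R2 − (14/37)·R1: [0, -576/37]
R3 ← R3 − (41/37)·R1: [0, 216/37]
R3 ← R3 + (3/8)·R2: [0, 0]
2 nonzero rows, so rank(MP) = 2.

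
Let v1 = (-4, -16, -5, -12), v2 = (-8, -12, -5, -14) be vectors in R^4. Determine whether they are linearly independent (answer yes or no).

yes

Form the matrix with these vectors as rows and row reduce.
R2 ← R2 − (2)·R1: [0, 20, 5, 10]
2 nonzero rows, so the 2 vectors span a space of dimension 2.
Since 2 = 2, the vectors are linearly independent.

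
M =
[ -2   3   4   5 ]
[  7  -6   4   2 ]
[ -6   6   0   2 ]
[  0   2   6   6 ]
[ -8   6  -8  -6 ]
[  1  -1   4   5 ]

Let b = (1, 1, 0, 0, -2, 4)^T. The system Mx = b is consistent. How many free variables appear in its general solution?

Row reduce the augmented matrix [M | b].
R2 ← R2 + (7/2)·R1: [0, 9/2, 18, 39/2, 9/2]
R3 ← R3 − (3)·R1: [0, -3, -12, -13, -3]
R5 ← R5 − (4)·R1: [0, -6, -24, -26, -6]
R6 ← R6 + (1/2)·R1: [0, 1/2, 6, 15/2, 9/2]
R3 ← R3 + (2/3)·R2: [0, 0, 0, 0, 0]
R4 ← R4 − (4/9)·R2: [0, 0, -2, -8/3, -2]
R5 ← R5 + (4/3)·R2: [0, 0, 0, 0, 0]
R6 ← R6 − (1/9)·R2: [0, 0, 4, 16/3, 4]
Swap R3 ↔ R4
R6 ← R6 + (2)·R3: [0, 0, 0, 0, 0]
The echelon form has 3 nonzero rows, and every pivot lies in the first 4 columns, so rank(M) = rank([M|b]) = 3.
The system is consistent.
Free variables = (unknowns) − (rank) = 4 − 3 = 1.

1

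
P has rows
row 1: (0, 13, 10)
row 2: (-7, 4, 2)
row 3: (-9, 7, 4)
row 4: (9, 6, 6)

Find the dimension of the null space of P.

Row reduce to echelon form.
Swap R1 ↔ R2
R3 ← R3 − (9/7)·R1: [0, 13/7, 10/7]
R4 ← R4 + (9/7)·R1: [0, 78/7, 60/7]
R3 ← R3 − (1/7)·R2: [0, 0, 0]
R4 ← R4 − (6/7)·R2: [0, 0, 0]
2 nonzero rows, so rank(P) = 2.
P has 3 columns; by rank–nullity, nullity = 3 − 2 = 1.

1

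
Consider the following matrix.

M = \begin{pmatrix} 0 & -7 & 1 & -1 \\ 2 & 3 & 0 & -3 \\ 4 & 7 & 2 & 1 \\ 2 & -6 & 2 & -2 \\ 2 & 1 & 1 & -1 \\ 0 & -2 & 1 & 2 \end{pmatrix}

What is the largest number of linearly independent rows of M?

Row reduce to echelon form.
Swap R1 ↔ R2
R3 ← R3 − (2)·R1: [0, 1, 2, 7]
R4 ← R4 − R1: [0, -9, 2, 1]
R5 ← R5 − R1: [0, -2, 1, 2]
R3 ← R3 + (1/7)·R2: [0, 0, 15/7, 48/7]
R4 ← R4 − (9/7)·R2: [0, 0, 5/7, 16/7]
R5 ← R5 − (2/7)·R2: [0, 0, 5/7, 16/7]
R6 ← R6 − (2/7)·R2: [0, 0, 5/7, 16/7]
R4 ← R4 − (1/3)·R3: [0, 0, 0, 0]
R5 ← R5 − (1/3)·R3: [0, 0, 0, 0]
R6 ← R6 − (1/3)·R3: [0, 0, 0, 0]
Echelon form has 3 nonzero rows, so rank(M) = 3.
The rank gives the maximum number of linearly independent rows: 3.

3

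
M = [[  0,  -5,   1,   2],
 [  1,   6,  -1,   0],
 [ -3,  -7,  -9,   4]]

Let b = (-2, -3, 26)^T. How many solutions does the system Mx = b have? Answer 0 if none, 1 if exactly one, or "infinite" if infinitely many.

Row reduce the augmented matrix [M | b].
Swap R1 ↔ R2
R3 ← R3 + (3)·R1: [0, 11, -12, 4, 17]
R3 ← R3 + (11/5)·R2: [0, 0, -49/5, 42/5, 63/5]
The echelon form has 3 nonzero rows, and every pivot lies in the first 4 columns, so rank(M) = rank([M|b]) = 3.
The system is consistent.
rank = 3 < 4 unknowns, so there are infinitely many solutions.

infinite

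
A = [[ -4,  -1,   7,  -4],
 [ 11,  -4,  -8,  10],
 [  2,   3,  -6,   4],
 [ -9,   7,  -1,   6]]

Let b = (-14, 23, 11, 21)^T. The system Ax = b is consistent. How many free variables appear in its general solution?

0

Row reduce the augmented matrix [A | b].
R2 ← R2 + (11/4)·R1: [0, -27/4, 45/4, -1, -31/2]
R3 ← R3 + (1/2)·R1: [0, 5/2, -5/2, 2, 4]
R4 ← R4 − (9/4)·R1: [0, 37/4, -67/4, 15, 105/2]
R3 ← R3 + (10/27)·R2: [0, 0, 5/3, 44/27, -47/27]
R4 ← R4 + (37/27)·R2: [0, 0, -4/3, 368/27, 844/27]
R4 ← R4 + (4/5)·R3: [0, 0, 0, 224/15, 448/15]
The echelon form has 4 nonzero rows, and every pivot lies in the first 4 columns, so rank(A) = rank([A|b]) = 4.
The system is consistent.
Free variables = (unknowns) − (rank) = 4 − 4 = 0.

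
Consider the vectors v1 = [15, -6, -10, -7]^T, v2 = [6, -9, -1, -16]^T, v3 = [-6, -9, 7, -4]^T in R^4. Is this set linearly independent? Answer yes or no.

yes

Form the matrix with these vectors as rows and row reduce.
R2 ← R2 − (2/5)·R1: [0, -33/5, 3, -66/5]
R3 ← R3 + (2/5)·R1: [0, -57/5, 3, -34/5]
R3 ← R3 − (19/11)·R2: [0, 0, -24/11, 16]
3 nonzero rows, so the 3 vectors span a space of dimension 3.
Since 3 = 3, the vectors are linearly independent.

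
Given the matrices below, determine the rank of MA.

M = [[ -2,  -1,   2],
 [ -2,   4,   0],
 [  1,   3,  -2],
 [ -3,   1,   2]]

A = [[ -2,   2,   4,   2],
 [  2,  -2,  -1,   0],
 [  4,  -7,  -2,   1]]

First compute MA:
[[ 10, -16, -11,  -2],
 [ 12, -12, -12,  -4],
 [ -4,  10,   5,   0],
 [ 16, -22, -17,  -4]]
Now row reduce the product.
R2 ← R2 − (6/5)·R1: [0, 36/5, 6/5, -8/5]
R3 ← R3 + (2/5)·R1: [0, 18/5, 3/5, -4/5]
R4 ← R4 − (8/5)·R1: [0, 18/5, 3/5, -4/5]
R3 ← R3 − (1/2)·R2: [0, 0, 0, 0]
R4 ← R4 − (1/2)·R2: [0, 0, 0, 0]
2 nonzero rows, so rank(MA) = 2.

2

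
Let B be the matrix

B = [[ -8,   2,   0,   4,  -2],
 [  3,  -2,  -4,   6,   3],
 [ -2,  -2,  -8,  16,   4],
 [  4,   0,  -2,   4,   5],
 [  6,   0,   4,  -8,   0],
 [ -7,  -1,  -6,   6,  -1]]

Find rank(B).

Row reduce to echelon form.
R2 ← R2 + (3/8)·R1: [0, -5/4, -4, 15/2, 9/4]
R3 ← R3 − (1/4)·R1: [0, -5/2, -8, 15, 9/2]
R4 ← R4 + (1/2)·R1: [0, 1, -2, 6, 4]
R5 ← R5 + (3/4)·R1: [0, 3/2, 4, -5, -3/2]
R6 ← R6 − (7/8)·R1: [0, -11/4, -6, 5/2, 3/4]
R3 ← R3 − (2)·R2: [0, 0, 0, 0, 0]
R4 ← R4 + (4/5)·R2: [0, 0, -26/5, 12, 29/5]
R5 ← R5 + (6/5)·R2: [0, 0, -4/5, 4, 6/5]
R6 ← R6 − (11/5)·R2: [0, 0, 14/5, -14, -21/5]
Swap R3 ↔ R4
R5 ← R5 − (2/13)·R3: [0, 0, 0, 28/13, 4/13]
R6 ← R6 + (7/13)·R3: [0, 0, 0, -98/13, -14/13]
Swap R4 ↔ R5
R6 ← R6 + (7/2)·R4: [0, 0, 0, 0, 0]
Echelon form has 4 nonzero rows, so rank(B) = 4.

4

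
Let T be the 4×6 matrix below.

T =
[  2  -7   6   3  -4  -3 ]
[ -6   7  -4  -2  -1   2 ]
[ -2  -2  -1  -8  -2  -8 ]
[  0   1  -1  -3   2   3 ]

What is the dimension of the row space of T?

Row reduce to echelon form.
R2 ← R2 + (3)·R1: [0, -14, 14, 7, -13, -7]
R3 ← R3 + R1: [0, -9, 5, -5, -6, -11]
R3 ← R3 − (9/14)·R2: [0, 0, -4, -19/2, 33/14, -13/2]
R4 ← R4 + (1/14)·R2: [0, 0, 0, -5/2, 15/14, 5/2]
Echelon form has 4 nonzero rows, so rank(T) = 4.
The row space has dimension equal to the rank: 4.

4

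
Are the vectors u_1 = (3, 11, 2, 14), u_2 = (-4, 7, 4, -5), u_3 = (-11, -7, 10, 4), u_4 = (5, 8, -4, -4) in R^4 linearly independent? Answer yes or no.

Form the matrix with these vectors as rows and row reduce.
R2 ← R2 + (4/3)·R1: [0, 65/3, 20/3, 41/3]
R3 ← R3 + (11/3)·R1: [0, 100/3, 52/3, 166/3]
R4 ← R4 − (5/3)·R1: [0, -31/3, -22/3, -82/3]
R3 ← R3 − (20/13)·R2: [0, 0, 92/13, 446/13]
R4 ← R4 + (31/65)·R2: [0, 0, -54/13, -1353/65]
R4 ← R4 + (27/46)·R3: [0, 0, 0, -78/115]
4 nonzero rows, so the 4 vectors span a space of dimension 4.
Since 4 = 4, the vectors are linearly independent.

yes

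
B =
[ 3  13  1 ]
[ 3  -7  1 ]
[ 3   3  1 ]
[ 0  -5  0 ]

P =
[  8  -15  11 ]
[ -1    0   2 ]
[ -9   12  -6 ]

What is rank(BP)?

First compute BP:
[[  2, -33,  53],
 [ 22, -33,  13],
 [ 12, -33,  33],
 [  5,   0, -10]]
Now row reduce the product.
R2 ← R2 − (11)·R1: [0, 330, -570]
R3 ← R3 − (6)·R1: [0, 165, -285]
R4 ← R4 − (5/2)·R1: [0, 165/2, -285/2]
R3 ← R3 − (1/2)·R2: [0, 0, 0]
R4 ← R4 − (1/4)·R2: [0, 0, 0]
2 nonzero rows, so rank(BP) = 2.

2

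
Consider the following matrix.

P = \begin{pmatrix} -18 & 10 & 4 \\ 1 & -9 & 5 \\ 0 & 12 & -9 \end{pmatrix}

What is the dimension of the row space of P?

Row reduce to echelon form.
R2 ← R2 + (1/18)·R1: [0, -76/9, 47/9]
R3 ← R3 + (27/19)·R2: [0, 0, -30/19]
Echelon form has 3 nonzero rows, so rank(P) = 3.
The row space has dimension equal to the rank: 3.

3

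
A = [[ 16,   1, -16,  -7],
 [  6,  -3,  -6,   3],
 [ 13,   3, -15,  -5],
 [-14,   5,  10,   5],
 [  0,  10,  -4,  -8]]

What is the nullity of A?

1

Row reduce to echelon form.
R2 ← R2 − (3/8)·R1: [0, -27/8, 0, 45/8]
R3 ← R3 − (13/16)·R1: [0, 35/16, -2, 11/16]
R4 ← R4 + (7/8)·R1: [0, 47/8, -4, -9/8]
R3 ← R3 + (35/54)·R2: [0, 0, -2, 13/3]
R4 ← R4 + (47/27)·R2: [0, 0, -4, 26/3]
R5 ← R5 + (80/27)·R2: [0, 0, -4, 26/3]
R4 ← R4 − (2)·R3: [0, 0, 0, 0]
R5 ← R5 − (2)·R3: [0, 0, 0, 0]
3 nonzero rows, so rank(A) = 3.
A has 4 columns; by rank–nullity, nullity = 4 − 3 = 1.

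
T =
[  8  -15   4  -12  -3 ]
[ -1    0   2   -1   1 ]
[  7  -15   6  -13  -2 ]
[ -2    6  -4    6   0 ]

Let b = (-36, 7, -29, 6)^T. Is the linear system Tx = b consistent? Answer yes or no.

Row reduce the augmented matrix [T | b].
R2 ← R2 + (1/8)·R1: [0, -15/8, 5/2, -5/2, 5/8, 5/2]
R3 ← R3 − (7/8)·R1: [0, -15/8, 5/2, -5/2, 5/8, 5/2]
R4 ← R4 + (1/4)·R1: [0, 9/4, -3, 3, -3/4, -3]
R3 ← R3 − R2: [0, 0, 0, 0, 0, 0]
R4 ← R4 + (6/5)·R2: [0, 0, 0, 0, 0, 0]
The echelon form has 2 nonzero rows, and every pivot lies in the first 5 columns, so rank(T) = rank([T|b]) = 2.
The system is consistent.

yes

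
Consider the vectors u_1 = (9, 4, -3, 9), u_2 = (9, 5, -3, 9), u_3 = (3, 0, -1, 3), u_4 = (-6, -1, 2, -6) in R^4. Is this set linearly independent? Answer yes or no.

Form the matrix with these vectors as rows and row reduce.
R2 ← R2 − R1: [0, 1, 0, 0]
R3 ← R3 − (1/3)·R1: [0, -4/3, 0, 0]
R4 ← R4 + (2/3)·R1: [0, 5/3, 0, 0]
R3 ← R3 + (4/3)·R2: [0, 0, 0, 0]
R4 ← R4 − (5/3)·R2: [0, 0, 0, 0]
2 nonzero rows, so the 4 vectors span a space of dimension 2.
Since 2 < 4, the vectors are linearly dependent.

no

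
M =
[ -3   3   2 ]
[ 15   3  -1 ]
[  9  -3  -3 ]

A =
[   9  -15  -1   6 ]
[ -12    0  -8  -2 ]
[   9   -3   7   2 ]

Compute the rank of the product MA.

2

First compute MA:
[[-45,  39,  -7, -20],
 [ 90, -222, -46,  82],
 [ 90, -126,  -6,  54]]
Now row reduce the product.
R2 ← R2 + (2)·R1: [0, -144, -60, 42]
R3 ← R3 + (2)·R1: [0, -48, -20, 14]
R3 ← R3 − (1/3)·R2: [0, 0, 0, 0]
2 nonzero rows, so rank(MA) = 2.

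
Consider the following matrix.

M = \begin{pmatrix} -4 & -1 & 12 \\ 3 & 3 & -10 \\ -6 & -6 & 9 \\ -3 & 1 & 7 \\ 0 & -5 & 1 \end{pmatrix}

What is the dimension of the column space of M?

3

Row reduce to echelon form.
R2 ← R2 + (3/4)·R1: [0, 9/4, -1]
R3 ← R3 − (3/2)·R1: [0, -9/2, -9]
R4 ← R4 − (3/4)·R1: [0, 7/4, -2]
R3 ← R3 + (2)·R2: [0, 0, -11]
R4 ← R4 − (7/9)·R2: [0, 0, -11/9]
R5 ← R5 + (20/9)·R2: [0, 0, -11/9]
R4 ← R4 − (1/9)·R3: [0, 0, 0]
R5 ← R5 − (1/9)·R3: [0, 0, 0]
Echelon form has 3 nonzero rows, so rank(M) = 3.
The column space has dimension equal to the rank: 3.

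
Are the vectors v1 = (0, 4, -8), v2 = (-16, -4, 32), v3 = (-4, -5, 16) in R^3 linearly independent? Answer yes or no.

Form the matrix with these vectors as rows and row reduce.
Swap R1 ↔ R2
R3 ← R3 − (1/4)·R1: [0, -4, 8]
R3 ← R3 + R2: [0, 0, 0]
2 nonzero rows, so the 3 vectors span a space of dimension 2.
Since 2 < 3, the vectors are linearly dependent.

no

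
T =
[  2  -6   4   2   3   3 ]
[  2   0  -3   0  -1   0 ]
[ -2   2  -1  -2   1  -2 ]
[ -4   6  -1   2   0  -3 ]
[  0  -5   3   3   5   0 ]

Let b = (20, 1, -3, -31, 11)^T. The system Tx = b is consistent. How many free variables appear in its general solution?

Row reduce the augmented matrix [T | b].
R2 ← R2 − R1: [0, 6, -7, -2, -4, -3, -19]
R3 ← R3 + R1: [0, -4, 3, 0, 4, 1, 17]
R4 ← R4 + (2)·R1: [0, -6, 7, 6, 6, 3, 9]
R3 ← R3 + (2/3)·R2: [0, 0, -5/3, -4/3, 4/3, -1, 13/3]
R4 ← R4 + R2: [0, 0, 0, 4, 2, 0, -10]
R5 ← R5 + (5/6)·R2: [0, 0, -17/6, 4/3, 5/3, -5/2, -29/6]
R5 ← R5 − (17/10)·R3: [0, 0, 0, 18/5, -3/5, -4/5, -61/5]
R5 ← R5 − (9/10)·R4: [0, 0, 0, 0, -12/5, -4/5, -16/5]
The echelon form has 5 nonzero rows, and every pivot lies in the first 6 columns, so rank(T) = rank([T|b]) = 5.
The system is consistent.
Free variables = (unknowns) − (rank) = 6 − 5 = 1.

1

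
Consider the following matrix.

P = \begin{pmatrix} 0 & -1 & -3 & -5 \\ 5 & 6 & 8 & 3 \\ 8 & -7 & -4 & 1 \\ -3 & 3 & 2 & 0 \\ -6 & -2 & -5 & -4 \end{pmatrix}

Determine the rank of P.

3

Row reduce to echelon form.
Swap R1 ↔ R2
R3 ← R3 − (8/5)·R1: [0, -83/5, -84/5, -19/5]
R4 ← R4 + (3/5)·R1: [0, 33/5, 34/5, 9/5]
R5 ← R5 + (6/5)·R1: [0, 26/5, 23/5, -2/5]
R3 ← R3 − (83/5)·R2: [0, 0, 33, 396/5]
R4 ← R4 + (33/5)·R2: [0, 0, -13, -156/5]
R5 ← R5 + (26/5)·R2: [0, 0, -11, -132/5]
R4 ← R4 + (13/33)·R3: [0, 0, 0, 0]
R5 ← R5 + (1/3)·R3: [0, 0, 0, 0]
Echelon form has 3 nonzero rows, so rank(P) = 3.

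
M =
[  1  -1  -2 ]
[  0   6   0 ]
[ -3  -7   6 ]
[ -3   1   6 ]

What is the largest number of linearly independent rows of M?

Row reduce to echelon form.
R3 ← R3 + (3)·R1: [0, -10, 0]
R4 ← R4 + (3)·R1: [0, -2, 0]
R3 ← R3 + (5/3)·R2: [0, 0, 0]
R4 ← R4 + (1/3)·R2: [0, 0, 0]
Echelon form has 2 nonzero rows, so rank(M) = 2.
The rank gives the maximum number of linearly independent rows: 2.

2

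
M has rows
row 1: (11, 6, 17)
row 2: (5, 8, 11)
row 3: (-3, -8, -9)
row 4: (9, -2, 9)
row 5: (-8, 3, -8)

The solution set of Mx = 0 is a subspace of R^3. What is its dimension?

Row reduce to echelon form.
R2 ← R2 − (5/11)·R1: [0, 58/11, 36/11]
R3 ← R3 + (3/11)·R1: [0, -70/11, -48/11]
R4 ← R4 − (9/11)·R1: [0, -76/11, -54/11]
R5 ← R5 + (8/11)·R1: [0, 81/11, 48/11]
R3 ← R3 + (35/29)·R2: [0, 0, -12/29]
R4 ← R4 + (38/29)·R2: [0, 0, -18/29]
R5 ← R5 − (81/58)·R2: [0, 0, -6/29]
R4 ← R4 − (3/2)·R3: [0, 0, 0]
R5 ← R5 − (1/2)·R3: [0, 0, 0]
3 nonzero rows, so rank(M) = 3.
M has 3 columns; by rank–nullity, nullity = 3 − 3 = 0.

0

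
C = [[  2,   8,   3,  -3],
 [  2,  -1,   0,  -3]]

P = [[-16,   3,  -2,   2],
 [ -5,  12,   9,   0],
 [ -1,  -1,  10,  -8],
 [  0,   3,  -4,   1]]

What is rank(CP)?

First compute CP:
[[-75,  90, 110, -23],
 [-27, -15,  -1,   1]]
Now row reduce the product.
R2 ← R2 − (9/25)·R1: [0, -237/5, -203/5, 232/25]
2 nonzero rows, so rank(CP) = 2.

2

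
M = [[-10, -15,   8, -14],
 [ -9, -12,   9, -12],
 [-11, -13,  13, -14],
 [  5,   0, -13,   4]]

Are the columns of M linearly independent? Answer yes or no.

no

Row reduce M to echelon form.
R2 ← R2 − (9/10)·R1: [0, 3/2, 9/5, 3/5]
R3 ← R3 − (11/10)·R1: [0, 7/2, 21/5, 7/5]
R4 ← R4 + (1/2)·R1: [0, -15/2, -9, -3]
R3 ← R3 − (7/3)·R2: [0, 0, 0, 0]
R4 ← R4 + (5)·R2: [0, 0, 0, 0]
2 pivots among 4 columns.
Only 2 < 4 pivot columns, so the columns are linearly dependent.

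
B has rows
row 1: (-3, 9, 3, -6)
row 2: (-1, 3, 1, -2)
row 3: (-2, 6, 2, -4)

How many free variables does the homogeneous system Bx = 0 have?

Row reduce to echelon form.
R2 ← R2 − (1/3)·R1: [0, 0, 0, 0]
R3 ← R3 − (2/3)·R1: [0, 0, 0, 0]
1 nonzero row, so rank(B) = 1.
B has 4 columns; by rank–nullity, nullity = 4 − 1 = 3.

3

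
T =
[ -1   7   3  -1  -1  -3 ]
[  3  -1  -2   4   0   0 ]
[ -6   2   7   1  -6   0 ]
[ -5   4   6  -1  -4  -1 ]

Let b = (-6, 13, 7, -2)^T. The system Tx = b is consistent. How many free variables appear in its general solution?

Row reduce the augmented matrix [T | b].
R2 ← R2 + (3)·R1: [0, 20, 7, 1, -3, -9, -5]
R3 ← R3 − (6)·R1: [0, -40, -11, 7, 0, 18, 43]
R4 ← R4 − (5)·R1: [0, -31, -9, 4, 1, 14, 28]
R3 ← R3 + (2)·R2: [0, 0, 3, 9, -6, 0, 33]
R4 ← R4 + (31/20)·R2: [0, 0, 37/20, 111/20, -73/20, 1/20, 81/4]
R4 ← R4 − (37/60)·R3: [0, 0, 0, 0, 1/20, 1/20, -1/10]
The echelon form has 4 nonzero rows, and every pivot lies in the first 6 columns, so rank(T) = rank([T|b]) = 4.
The system is consistent.
Free variables = (unknowns) − (rank) = 6 − 4 = 2.

2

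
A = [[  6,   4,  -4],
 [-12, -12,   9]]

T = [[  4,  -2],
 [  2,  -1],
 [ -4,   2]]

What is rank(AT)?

1

First compute AT:
[[ 48, -24],
 [-108,  54]]
Now row reduce the product.
R2 ← R2 + (9/4)·R1: [0, 0]
1 nonzero row, so rank(AT) = 1.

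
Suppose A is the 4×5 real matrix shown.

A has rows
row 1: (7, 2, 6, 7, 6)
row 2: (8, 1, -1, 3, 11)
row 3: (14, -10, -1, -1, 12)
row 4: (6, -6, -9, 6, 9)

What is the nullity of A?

Row reduce to echelon form.
R2 ← R2 − (8/7)·R1: [0, -9/7, -55/7, -5, 29/7]
R3 ← R3 − (2)·R1: [0, -14, -13, -15, 0]
R4 ← R4 − (6/7)·R1: [0, -54/7, -99/7, 0, 27/7]
R3 ← R3 − (98/9)·R2: [0, 0, 653/9, 355/9, -406/9]
R4 ← R4 − (6)·R2: [0, 0, 33, 30, -21]
R4 ← R4 − (297/653)·R3: [0, 0, 0, 7875/653, -315/653]
4 nonzero rows, so rank(A) = 4.
A has 5 columns; by rank–nullity, nullity = 5 − 4 = 1.

1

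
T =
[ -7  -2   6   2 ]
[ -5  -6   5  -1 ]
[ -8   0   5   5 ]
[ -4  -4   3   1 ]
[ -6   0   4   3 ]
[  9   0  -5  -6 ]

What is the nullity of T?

0

Row reduce to echelon form.
R2 ← R2 − (5/7)·R1: [0, -32/7, 5/7, -17/7]
R3 ← R3 − (8/7)·R1: [0, 16/7, -13/7, 19/7]
R4 ← R4 − (4/7)·R1: [0, -20/7, -3/7, -1/7]
R5 ← R5 − (6/7)·R1: [0, 12/7, -8/7, 9/7]
R6 ← R6 + (9/7)·R1: [0, -18/7, 19/7, -24/7]
R3 ← R3 + (1/2)·R2: [0, 0, -3/2, 3/2]
R4 ← R4 − (5/8)·R2: [0, 0, -7/8, 11/8]
R5 ← R5 + (3/8)·R2: [0, 0, -7/8, 3/8]
R6 ← R6 − (9/16)·R2: [0, 0, 37/16, -33/16]
R4 ← R4 − (7/12)·R3: [0, 0, 0, 1/2]
R5 ← R5 − (7/12)·R3: [0, 0, 0, -1/2]
R6 ← R6 + (37/24)·R3: [0, 0, 0, 1/4]
R5 ← R5 + R4: [0, 0, 0, 0]
R6 ← R6 − (1/2)·R4: [0, 0, 0, 0]
4 nonzero rows, so rank(T) = 4.
T has 4 columns; by rank–nullity, nullity = 4 − 4 = 0.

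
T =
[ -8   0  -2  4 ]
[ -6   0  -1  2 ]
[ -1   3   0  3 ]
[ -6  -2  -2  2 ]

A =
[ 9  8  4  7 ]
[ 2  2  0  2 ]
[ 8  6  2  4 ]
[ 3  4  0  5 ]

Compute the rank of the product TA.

First compute TA:
[[-76, -60, -36, -44],
 [-56, -46, -26, -36],
 [  6,  10,  -4,  14],
 [-68, -56, -28, -44]]
Now row reduce the product.
R2 ← R2 − (14/19)·R1: [0, -34/19, 10/19, -68/19]
R3 ← R3 + (3/38)·R1: [0, 100/19, -130/19, 200/19]
R4 ← R4 − (17/19)·R1: [0, -44/19, 80/19, -88/19]
R3 ← R3 + (50/17)·R2: [0, 0, -90/17, 0]
R4 ← R4 − (22/17)·R2: [0, 0, 60/17, 0]
R4 ← R4 + (2/3)·R3: [0, 0, 0, 0]
3 nonzero rows, so rank(TA) = 3.

3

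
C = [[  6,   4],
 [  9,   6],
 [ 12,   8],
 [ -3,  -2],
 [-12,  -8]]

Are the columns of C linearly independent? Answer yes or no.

no

Row reduce C to echelon form.
R2 ← R2 − (3/2)·R1: [0, 0]
R3 ← R3 − (2)·R1: [0, 0]
R4 ← R4 + (1/2)·R1: [0, 0]
R5 ← R5 + (2)·R1: [0, 0]
1 pivot among 2 columns.
Only 1 < 2 pivot columns, so the columns are linearly dependent.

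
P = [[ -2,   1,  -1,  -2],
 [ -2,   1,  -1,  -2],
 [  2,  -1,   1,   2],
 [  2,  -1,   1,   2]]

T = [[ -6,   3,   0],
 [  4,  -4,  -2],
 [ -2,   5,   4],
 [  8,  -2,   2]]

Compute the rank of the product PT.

First compute PT:
[[  2, -11, -10],
 [  2, -11, -10],
 [ -2,  11,  10],
 [ -2,  11,  10]]
Now row reduce the product.
R2 ← R2 − R1: [0, 0, 0]
R3 ← R3 + R1: [0, 0, 0]
R4 ← R4 + R1: [0, 0, 0]
1 nonzero row, so rank(PT) = 1.

1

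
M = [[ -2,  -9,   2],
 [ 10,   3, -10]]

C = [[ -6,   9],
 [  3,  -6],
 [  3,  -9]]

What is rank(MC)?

First compute MC:
[[ -9,  18],
 [-81, 162]]
Now row reduce the product.
R2 ← R2 − (9)·R1: [0, 0]
1 nonzero row, so rank(MC) = 1.

1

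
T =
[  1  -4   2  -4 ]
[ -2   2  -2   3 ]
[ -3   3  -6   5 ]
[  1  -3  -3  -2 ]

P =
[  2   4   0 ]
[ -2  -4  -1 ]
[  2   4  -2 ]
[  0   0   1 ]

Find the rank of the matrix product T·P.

2

First compute TP:
[[ 14,  28,  -4],
 [-12, -24,   5],
 [-24, -48,  14],
 [  2,   4,   7]]
Now row reduce the product.
R2 ← R2 + (6/7)·R1: [0, 0, 11/7]
R3 ← R3 + (12/7)·R1: [0, 0, 50/7]
R4 ← R4 − (1/7)·R1: [0, 0, 53/7]
R3 ← R3 − (50/11)·R2: [0, 0, 0]
R4 ← R4 − (53/11)·R2: [0, 0, 0]
2 nonzero rows, so rank(TP) = 2.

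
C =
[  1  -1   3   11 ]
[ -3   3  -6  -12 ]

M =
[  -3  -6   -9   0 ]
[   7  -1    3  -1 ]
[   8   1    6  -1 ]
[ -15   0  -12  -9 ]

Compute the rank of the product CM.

2

First compute CM:
[[-151,  -2, -126, -101],
 [162,   9, 144, 111]]
Now row reduce the product.
R2 ← R2 + (162/151)·R1: [0, 1035/151, 1332/151, 399/151]
2 nonzero rows, so rank(CM) = 2.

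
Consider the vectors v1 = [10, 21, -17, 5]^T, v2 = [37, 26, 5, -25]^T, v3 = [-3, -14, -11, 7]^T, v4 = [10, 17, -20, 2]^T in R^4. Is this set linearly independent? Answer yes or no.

yes

Form the matrix with these vectors as rows and row reduce.
R2 ← R2 − (37/10)·R1: [0, -517/10, 679/10, -87/2]
R3 ← R3 + (3/10)·R1: [0, -77/10, -161/10, 17/2]
R4 ← R4 − R1: [0, -4, -3, -3]
R3 ← R3 − (7/47)·R2: [0, 0, -1232/47, 704/47]
R4 ← R4 − (40/517)·R2: [0, 0, -4267/517, 189/517]
R4 ← R4 − (4267/13552)·R3: [0, 0, 0, -335/77]
4 nonzero rows, so the 4 vectors span a space of dimension 4.
Since 4 = 4, the vectors are linearly independent.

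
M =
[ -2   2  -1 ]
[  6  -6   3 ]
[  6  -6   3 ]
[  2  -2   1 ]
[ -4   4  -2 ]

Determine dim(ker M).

Row reduce to echelon form.
R2 ← R2 + (3)·R1: [0, 0, 0]
R3 ← R3 + (3)·R1: [0, 0, 0]
R4 ← R4 + R1: [0, 0, 0]
R5 ← R5 − (2)·R1: [0, 0, 0]
1 nonzero row, so rank(M) = 1.
M has 3 columns; by rank–nullity, nullity = 3 − 1 = 2.

2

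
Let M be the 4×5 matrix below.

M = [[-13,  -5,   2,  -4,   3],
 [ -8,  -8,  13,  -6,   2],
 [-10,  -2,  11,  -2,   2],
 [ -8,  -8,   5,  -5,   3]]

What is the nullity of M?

1

Row reduce to echelon form.
R2 ← R2 − (8/13)·R1: [0, -64/13, 153/13, -46/13, 2/13]
R3 ← R3 − (10/13)·R1: [0, 24/13, 123/13, 14/13, -4/13]
R4 ← R4 − (8/13)·R1: [0, -64/13, 49/13, -33/13, 15/13]
R3 ← R3 + (3/8)·R2: [0, 0, 111/8, -1/4, -1/4]
R4 ← R4 − R2: [0, 0, -8, 1, 1]
R4 ← R4 + (64/111)·R3: [0, 0, 0, 95/111, 95/111]
4 nonzero rows, so rank(M) = 4.
M has 5 columns; by rank–nullity, nullity = 5 − 4 = 1.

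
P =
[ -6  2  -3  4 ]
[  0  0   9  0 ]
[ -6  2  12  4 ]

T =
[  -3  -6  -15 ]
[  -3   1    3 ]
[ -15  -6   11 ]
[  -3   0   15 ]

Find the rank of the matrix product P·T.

2

First compute PT:
[[ 45,  56, 123],
 [-135, -54,  99],
 [-180, -34, 288]]
Now row reduce the product.
R2 ← R2 + (3)·R1: [0, 114, 468]
R3 ← R3 + (4)·R1: [0, 190, 780]
R3 ← R3 − (5/3)·R2: [0, 0, 0]
2 nonzero rows, so rank(PT) = 2.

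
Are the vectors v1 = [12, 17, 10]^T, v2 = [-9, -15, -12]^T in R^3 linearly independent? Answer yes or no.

Form the matrix with these vectors as rows and row reduce.
R2 ← R2 + (3/4)·R1: [0, -9/4, -9/2]
2 nonzero rows, so the 2 vectors span a space of dimension 2.
Since 2 = 2, the vectors are linearly independent.

yes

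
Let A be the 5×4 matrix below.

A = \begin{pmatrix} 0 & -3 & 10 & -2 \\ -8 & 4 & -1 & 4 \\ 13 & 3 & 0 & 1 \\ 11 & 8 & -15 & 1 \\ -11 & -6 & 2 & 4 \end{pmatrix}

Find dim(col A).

Row reduce to echelon form.
Swap R1 ↔ R2
R3 ← R3 + (13/8)·R1: [0, 19/2, -13/8, 15/2]
R4 ← R4 + (11/8)·R1: [0, 27/2, -131/8, 13/2]
R5 ← R5 − (11/8)·R1: [0, -23/2, 27/8, -3/2]
R3 ← R3 + (19/6)·R2: [0, 0, 721/24, 7/6]
R4 ← R4 + (9/2)·R2: [0, 0, 229/8, -5/2]
R5 ← R5 − (23/6)·R2: [0, 0, -839/24, 37/6]
R4 ← R4 − (687/721)·R3: [0, 0, 0, -372/103]
R5 ← R5 + (839/721)·R3: [0, 0, 0, 775/103]
R5 ← R5 + (25/12)·R4: [0, 0, 0, 0]
Echelon form has 4 nonzero rows, so rank(A) = 4.
The column space has dimension equal to the rank: 4.

4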